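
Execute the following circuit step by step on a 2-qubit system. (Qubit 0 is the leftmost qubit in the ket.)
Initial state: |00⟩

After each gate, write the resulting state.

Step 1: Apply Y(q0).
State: i|10⟩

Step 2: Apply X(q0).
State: i|00⟩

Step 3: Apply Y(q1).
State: -|01⟩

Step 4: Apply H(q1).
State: -1/√2|00⟩ + 1/√2|01⟩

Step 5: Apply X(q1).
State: 1/√2|00⟩ - 1/√2|01⟩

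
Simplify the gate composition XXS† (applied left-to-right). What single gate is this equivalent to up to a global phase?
S†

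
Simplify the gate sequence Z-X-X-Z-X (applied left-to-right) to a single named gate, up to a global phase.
X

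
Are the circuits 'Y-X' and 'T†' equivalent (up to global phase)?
No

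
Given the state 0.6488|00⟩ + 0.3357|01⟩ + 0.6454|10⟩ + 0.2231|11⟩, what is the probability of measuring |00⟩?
0.4209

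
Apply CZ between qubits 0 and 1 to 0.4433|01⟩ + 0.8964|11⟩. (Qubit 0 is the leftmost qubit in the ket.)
0.4433|01⟩ - 0.8964|11⟩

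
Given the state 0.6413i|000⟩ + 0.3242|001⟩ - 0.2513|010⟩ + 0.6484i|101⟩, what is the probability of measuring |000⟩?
0.4113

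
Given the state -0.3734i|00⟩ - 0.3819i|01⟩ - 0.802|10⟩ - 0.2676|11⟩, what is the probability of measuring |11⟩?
0.07161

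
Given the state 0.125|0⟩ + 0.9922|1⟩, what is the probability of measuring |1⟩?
0.9845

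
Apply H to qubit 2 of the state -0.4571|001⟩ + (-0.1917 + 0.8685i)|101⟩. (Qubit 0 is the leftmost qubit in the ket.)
-0.3232|000⟩ + 0.3232|001⟩ + (-0.1356 + 0.6141i)|100⟩ + (0.1356 - 0.6141i)|101⟩

H on qubit 2 mixes each pair of kets that differ only in qubit 2: amplitudes (a, b) of (|…0…⟩, |…1…⟩) become ((a + b)/√2, (a − b)/√2). Kets absent from the input have amplitude 0.
(|000⟩, |001⟩): (a, b) = (0, -0.4571) → (-0.3232, 0.3232)
(|100⟩, |101⟩): (a, b) = (0, (-0.1917 + 0.8685i)) → ((-0.1356 + 0.6141i), (0.1356 - 0.6141i))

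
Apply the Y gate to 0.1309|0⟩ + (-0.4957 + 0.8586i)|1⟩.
(0.8586 + 0.4957i)|0⟩ + 0.1309i|1⟩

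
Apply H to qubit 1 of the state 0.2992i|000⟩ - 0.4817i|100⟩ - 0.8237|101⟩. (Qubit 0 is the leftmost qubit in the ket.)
0.2116i|000⟩ + 0.2116i|010⟩ - 0.3406i|100⟩ - 0.5824|101⟩ - 0.3406i|110⟩ - 0.5824|111⟩

H on qubit 1 mixes each pair of kets that differ only in qubit 1: amplitudes (a, b) of (|…0…⟩, |…1…⟩) become ((a + b)/√2, (a − b)/√2). Kets absent from the input have amplitude 0.
(|000⟩, |010⟩): (a, b) = (0.2992i, 0) → (0.2116i, 0.2116i)
(|100⟩, |110⟩): (a, b) = (-0.4817i, 0) → (-0.3406i, -0.3406i)
(|101⟩, |111⟩): (a, b) = (-0.8237, 0) → (-0.5824, -0.5824)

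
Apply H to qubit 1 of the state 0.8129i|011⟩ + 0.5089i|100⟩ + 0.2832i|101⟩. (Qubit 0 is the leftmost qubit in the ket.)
0.5748i|001⟩ - 0.5748i|011⟩ + 0.3598i|100⟩ + 0.2003i|101⟩ + 0.3598i|110⟩ + 0.2003i|111⟩

H on qubit 1 mixes each pair of kets that differ only in qubit 1: amplitudes (a, b) of (|…0…⟩, |…1…⟩) become ((a + b)/√2, (a − b)/√2). Kets absent from the input have amplitude 0.
(|001⟩, |011⟩): (a, b) = (0, 0.8129i) → (0.5748i, -0.5748i)
(|100⟩, |110⟩): (a, b) = (0.5089i, 0) → (0.3598i, 0.3598i)
(|101⟩, |111⟩): (a, b) = (0.2832i, 0) → (0.2003i, 0.2003i)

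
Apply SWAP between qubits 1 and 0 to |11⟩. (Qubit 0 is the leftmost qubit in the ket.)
|11⟩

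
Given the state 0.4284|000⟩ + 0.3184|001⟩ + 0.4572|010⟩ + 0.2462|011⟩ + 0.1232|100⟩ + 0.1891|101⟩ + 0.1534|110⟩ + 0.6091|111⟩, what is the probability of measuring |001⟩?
0.1014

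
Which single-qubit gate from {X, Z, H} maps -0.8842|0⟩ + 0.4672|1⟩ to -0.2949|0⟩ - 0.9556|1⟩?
H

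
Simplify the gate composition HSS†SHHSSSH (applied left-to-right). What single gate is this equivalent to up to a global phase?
I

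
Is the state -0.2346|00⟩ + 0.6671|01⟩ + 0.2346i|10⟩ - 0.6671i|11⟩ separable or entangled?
Separable

Writing the state as a|00⟩ + b|01⟩ + c|10⟩ + d|11⟩, it is a product state iff ad − bc = 0.
Here (a, b, c, d) = (-0.2346, 0.6671, 0.2346i, -0.6671i): ad − bc = (-0.2346)(-0.6671i) − (0.6671)(0.2346i) = 0, so the state is separable.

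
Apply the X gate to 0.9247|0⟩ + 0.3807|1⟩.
0.3807|0⟩ + 0.9247|1⟩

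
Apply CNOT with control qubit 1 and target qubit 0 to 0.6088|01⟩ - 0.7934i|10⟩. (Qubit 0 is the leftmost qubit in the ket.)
-0.7934i|10⟩ + 0.6088|11⟩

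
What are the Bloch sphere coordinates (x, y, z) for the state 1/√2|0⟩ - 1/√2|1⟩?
(-1, 0, 0)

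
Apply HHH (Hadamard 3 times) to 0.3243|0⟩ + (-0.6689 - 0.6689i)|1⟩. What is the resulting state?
(-0.2437 - 0.473i)|0⟩ + (0.7023 + 0.473i)|1⟩

H² = I, so H^3 = H: a single Hadamard. With (a, b) = (0.3243, (-0.6689 - 0.6689i)), H gives ((a + b)/√2, (a − b)/√2) = ((-0.2437 - 0.473i), (0.7023 + 0.473i)).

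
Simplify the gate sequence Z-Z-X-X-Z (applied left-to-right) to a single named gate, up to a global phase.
Z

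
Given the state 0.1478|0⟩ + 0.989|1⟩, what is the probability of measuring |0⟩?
0.02184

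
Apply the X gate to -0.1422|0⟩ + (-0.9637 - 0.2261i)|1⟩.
(-0.9637 - 0.2261i)|0⟩ - 0.1422|1⟩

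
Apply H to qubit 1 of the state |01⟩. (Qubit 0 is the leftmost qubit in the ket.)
1/√2|00⟩ - 1/√2|01⟩

H on qubit 1 mixes each pair of kets that differ only in qubit 1: amplitudes (a, b) of (|…0…⟩, |…1…⟩) become ((a + b)/√2, (a − b)/√2). Kets absent from the input have amplitude 0.
(|00⟩, |01⟩): (a, b) = (0, 1) → (1/√2, -1/√2)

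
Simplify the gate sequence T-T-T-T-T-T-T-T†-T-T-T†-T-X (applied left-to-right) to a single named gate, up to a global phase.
X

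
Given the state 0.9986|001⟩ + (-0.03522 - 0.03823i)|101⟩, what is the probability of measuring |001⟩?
0.9972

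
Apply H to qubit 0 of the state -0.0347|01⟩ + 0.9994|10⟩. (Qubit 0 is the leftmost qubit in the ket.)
0.7067|00⟩ - 0.02454|01⟩ - 0.7067|10⟩ - 0.02454|11⟩

H on qubit 0 mixes each pair of kets that differ only in qubit 0: amplitudes (a, b) of (|…0…⟩, |…1…⟩) become ((a + b)/√2, (a − b)/√2). Kets absent from the input have amplitude 0.
(|00⟩, |10⟩): (a, b) = (0, 0.9994) → (0.7067, -0.7067)
(|01⟩, |11⟩): (a, b) = (-0.0347, 0) → (-0.02454, -0.02454)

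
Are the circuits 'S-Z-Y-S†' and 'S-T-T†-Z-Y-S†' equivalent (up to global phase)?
Yes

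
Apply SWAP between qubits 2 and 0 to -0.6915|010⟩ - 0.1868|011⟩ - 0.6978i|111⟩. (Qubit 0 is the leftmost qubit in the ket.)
-0.6915|010⟩ - 0.1868|110⟩ - 0.6978i|111⟩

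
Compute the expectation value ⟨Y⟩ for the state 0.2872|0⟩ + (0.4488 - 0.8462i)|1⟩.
-0.4861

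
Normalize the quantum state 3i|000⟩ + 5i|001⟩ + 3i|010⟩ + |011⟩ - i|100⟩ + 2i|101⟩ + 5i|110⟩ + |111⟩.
0.3464i|000⟩ + (1/√3)i|001⟩ + 0.3464i|010⟩ + 0.1155|011⟩ - 0.1155i|100⟩ + 0.2309i|101⟩ + (1/√3)i|110⟩ + 0.1155|111⟩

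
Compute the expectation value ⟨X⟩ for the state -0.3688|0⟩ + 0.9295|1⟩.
-0.6856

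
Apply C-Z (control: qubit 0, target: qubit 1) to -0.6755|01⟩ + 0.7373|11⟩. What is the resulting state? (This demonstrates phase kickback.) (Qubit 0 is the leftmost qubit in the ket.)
-0.6755|01⟩ - 0.7373|11⟩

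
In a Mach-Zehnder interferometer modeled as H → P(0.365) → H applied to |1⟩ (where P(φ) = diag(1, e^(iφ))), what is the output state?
(0.03294 - 0.1785i)|0⟩ + (0.9671 + 0.1785i)|1⟩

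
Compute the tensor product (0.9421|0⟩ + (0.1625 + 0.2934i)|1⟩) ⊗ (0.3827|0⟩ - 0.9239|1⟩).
0.3605|00⟩ - 0.8704|01⟩ + (0.06219 + 0.1123i)|10⟩ + (-0.1501 - 0.2711i)|11⟩

amp(|b₁b₂…⟩) = product of the factor amplitudes for bits b₁, b₂, …; only kets whose every factor amplitude is nonzero survive.
|00⟩: (0.9421)(0.3827) = 0.3605
|01⟩: (0.9421)(-0.9239) = -0.8704
|10⟩: (0.1625 + 0.2934i)(0.3827) = (0.06219 + 0.1123i)
|11⟩: (0.1625 + 0.2934i)(-0.9239) = (-0.1501 - 0.2711i)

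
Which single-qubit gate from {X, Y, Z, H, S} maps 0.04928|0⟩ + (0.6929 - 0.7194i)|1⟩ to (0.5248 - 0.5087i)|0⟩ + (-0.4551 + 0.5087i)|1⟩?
H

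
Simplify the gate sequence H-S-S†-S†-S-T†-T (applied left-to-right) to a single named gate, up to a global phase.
H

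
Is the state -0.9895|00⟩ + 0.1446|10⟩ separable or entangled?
Separable

Writing the state as a|00⟩ + b|01⟩ + c|10⟩ + d|11⟩, it is a product state iff ad − bc = 0.
Here (a, b, c, d) = (-0.9895, 0, 0.1446, 0): ad − bc = (-0.9895)(0) − (0)(0.1446) = 0, so the state is separable.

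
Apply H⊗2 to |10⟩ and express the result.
1/2|00⟩ + 1/2|01⟩ - 1/2|10⟩ - 1/2|11⟩

H⊗2 gives amp(|y⟩) = (1/2) Σ_x (−1)^(x·y) amp(|x⟩), where x·y is the number of positions in which both x and y have a 1.
|00⟩: (1)/2 = 1/2
|01⟩: (1)/2 = 1/2
|10⟩: (-1)/2 = -1/2
|11⟩: (-1)/2 = -1/2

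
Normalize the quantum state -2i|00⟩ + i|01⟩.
-0.8944i|00⟩ + (1/√5)i|01⟩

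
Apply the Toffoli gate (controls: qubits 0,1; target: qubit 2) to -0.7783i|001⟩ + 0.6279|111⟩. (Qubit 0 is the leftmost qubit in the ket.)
-0.7783i|001⟩ + 0.6279|110⟩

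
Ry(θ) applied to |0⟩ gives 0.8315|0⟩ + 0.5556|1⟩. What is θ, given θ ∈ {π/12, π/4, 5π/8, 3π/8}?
3π/8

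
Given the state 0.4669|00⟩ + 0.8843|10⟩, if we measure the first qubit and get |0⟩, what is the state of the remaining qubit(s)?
|0⟩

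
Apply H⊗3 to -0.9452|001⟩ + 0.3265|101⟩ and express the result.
-0.2187|000⟩ + 0.2187|001⟩ - 0.2187|010⟩ + 0.2187|011⟩ - 0.4496|100⟩ + 0.4496|101⟩ - 0.4496|110⟩ + 0.4496|111⟩

H⊗3 gives amp(|y⟩) = (1/2√2) Σ_x (−1)^(x·y) amp(|x⟩), where x·y is the number of positions in which both x and y have a 1.
|000⟩: (-0.9452 + 0.3265)/(2√2) = -0.2187
|001⟩: (0.9452 - 0.3265)/(2√2) = 0.2187
|010⟩: (-0.9452 + 0.3265)/(2√2) = -0.2187
|011⟩: (0.9452 - 0.3265)/(2√2) = 0.2187
|100⟩: (-0.9452 - 0.3265)/(2√2) = -0.4496
|101⟩: (0.9452 + 0.3265)/(2√2) = 0.4496
|110⟩: (-0.9452 - 0.3265)/(2√2) = -0.4496
|111⟩: (0.9452 + 0.3265)/(2√2) = 0.4496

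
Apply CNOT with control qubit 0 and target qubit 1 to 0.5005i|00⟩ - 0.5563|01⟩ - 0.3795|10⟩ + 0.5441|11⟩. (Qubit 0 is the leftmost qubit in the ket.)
0.5005i|00⟩ - 0.5563|01⟩ + 0.5441|10⟩ - 0.3795|11⟩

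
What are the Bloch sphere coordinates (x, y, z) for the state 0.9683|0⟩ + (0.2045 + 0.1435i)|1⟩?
(0.396, 0.2779, 0.8752)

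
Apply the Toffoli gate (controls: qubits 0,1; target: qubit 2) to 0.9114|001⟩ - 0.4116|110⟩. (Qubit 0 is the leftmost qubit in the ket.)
0.9114|001⟩ - 0.4116|111⟩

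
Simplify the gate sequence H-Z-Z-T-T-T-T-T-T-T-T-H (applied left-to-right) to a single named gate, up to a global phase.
I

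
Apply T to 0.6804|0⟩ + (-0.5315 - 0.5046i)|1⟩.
0.6804|0⟩ + (-0.01902 - 0.7326i)|1⟩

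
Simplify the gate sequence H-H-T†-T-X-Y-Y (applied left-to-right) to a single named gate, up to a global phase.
X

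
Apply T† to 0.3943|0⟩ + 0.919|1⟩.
0.3943|0⟩ + (0.6498 - 0.6498i)|1⟩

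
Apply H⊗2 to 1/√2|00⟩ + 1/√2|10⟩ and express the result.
1/√2|00⟩ + 1/√2|01⟩

H⊗2 gives amp(|y⟩) = (1/2) Σ_x (−1)^(x·y) amp(|x⟩), where x·y is the number of positions in which both x and y have a 1.
|00⟩: (1/√2 + 1/√2)/2 = 1/√2
|01⟩: (1/√2 + 1/√2)/2 = 1/√2
|10⟩: (1/√2 - 1/√2)/2 = 0
|11⟩: (1/√2 - 1/√2)/2 = 0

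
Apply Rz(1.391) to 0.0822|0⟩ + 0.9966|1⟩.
(0.06311 - 0.05267i)|0⟩ + (0.7651 + 0.6386i)|1⟩

Rz(1.391) = [[e^(−iθ/2), 0], [0, e^(iθ/2)]] with e^(±iθ/2) = cos(θ/2) ± i·sin(θ/2); θ = 1.391, cos(θ/2) ≈ 0.767733, sin(θ/2) ≈ 0.640769.
With a = amp(|0⟩) = 0.0822 and b = amp(|1⟩) = 0.9966:
new amp(|0⟩) = (0.767733 - 0.640769i)·a = (0.06311 - 0.05267i)
new amp(|1⟩) = (0.767733 + 0.640769i)·b = (0.7651 + 0.6386i)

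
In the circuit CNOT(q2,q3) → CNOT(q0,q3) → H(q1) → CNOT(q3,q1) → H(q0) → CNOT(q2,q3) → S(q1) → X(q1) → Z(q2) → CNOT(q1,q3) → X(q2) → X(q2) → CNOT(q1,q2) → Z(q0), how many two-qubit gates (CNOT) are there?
6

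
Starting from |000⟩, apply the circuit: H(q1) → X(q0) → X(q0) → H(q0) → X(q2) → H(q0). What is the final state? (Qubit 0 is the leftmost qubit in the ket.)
1/√2|001⟩ + 1/√2|011⟩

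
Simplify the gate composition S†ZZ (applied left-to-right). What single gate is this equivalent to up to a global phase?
S†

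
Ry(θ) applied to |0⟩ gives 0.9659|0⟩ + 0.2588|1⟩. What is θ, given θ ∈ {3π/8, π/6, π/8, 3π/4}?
π/6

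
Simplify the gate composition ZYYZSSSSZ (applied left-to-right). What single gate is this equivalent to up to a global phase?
Z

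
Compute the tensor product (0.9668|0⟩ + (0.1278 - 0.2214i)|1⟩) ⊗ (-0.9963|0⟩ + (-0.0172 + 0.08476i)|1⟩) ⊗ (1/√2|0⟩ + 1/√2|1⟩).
-0.6811|000⟩ - 0.6811|001⟩ + (-0.01176 + 0.05794i)|010⟩ + (-0.01176 + 0.05794i)|011⟩ + (-0.09003 + 0.156i)|100⟩ + (-0.09003 + 0.156i)|101⟩ + (0.01172 + 0.01035i)|110⟩ + (0.01172 + 0.01035i)|111⟩

amp(|b₁b₂…⟩) = product of the factor amplitudes for bits b₁, b₂, …; only kets whose every factor amplitude is nonzero survive.
|000⟩: (0.9668)(-0.9963)(1/√2) = -0.6811
|001⟩: (0.9668)(-0.9963)(1/√2) = -0.6811
|010⟩: (0.9668)(-0.0172 + 0.08476i)(1/√2) = (-0.01176 + 0.05794i)
|011⟩: (0.9668)(-0.0172 + 0.08476i)(1/√2) = (-0.01176 + 0.05794i)
|100⟩: (0.1278 - 0.2214i)(-0.9963)(1/√2) = (-0.09003 + 0.156i)
|101⟩: (0.1278 - 0.2214i)(-0.9963)(1/√2) = (-0.09003 + 0.156i)
|110⟩: (0.1278 - 0.2214i)(-0.0172 + 0.08476i)(1/√2) = (0.01172 + 0.01035i)
|111⟩: (0.1278 - 0.2214i)(-0.0172 + 0.08476i)(1/√2) = (0.01172 + 0.01035i)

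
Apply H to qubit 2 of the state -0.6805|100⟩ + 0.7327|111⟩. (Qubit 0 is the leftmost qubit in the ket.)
-0.4812|100⟩ - 0.4812|101⟩ + 0.5181|110⟩ - 0.5181|111⟩

H on qubit 2 mixes each pair of kets that differ only in qubit 2: amplitudes (a, b) of (|…0…⟩, |…1…⟩) become ((a + b)/√2, (a − b)/√2). Kets absent from the input have amplitude 0.
(|100⟩, |101⟩): (a, b) = (-0.6805, 0) → (-0.4812, -0.4812)
(|110⟩, |111⟩): (a, b) = (0, 0.7327) → (0.5181, -0.5181)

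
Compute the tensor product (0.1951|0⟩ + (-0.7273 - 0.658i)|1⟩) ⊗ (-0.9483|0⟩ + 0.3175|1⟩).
-0.185|00⟩ + 0.06194|01⟩ + (0.6897 + 0.624i)|10⟩ + (-0.2309 - 0.2089i)|11⟩

amp(|b₁b₂…⟩) = product of the factor amplitudes for bits b₁, b₂, …; only kets whose every factor amplitude is nonzero survive.
|00⟩: (0.1951)(-0.9483) = -0.185
|01⟩: (0.1951)(0.3175) = 0.06194
|10⟩: (-0.7273 - 0.658i)(-0.9483) = (0.6897 + 0.624i)
|11⟩: (-0.7273 - 0.658i)(0.3175) = (-0.2309 - 0.2089i)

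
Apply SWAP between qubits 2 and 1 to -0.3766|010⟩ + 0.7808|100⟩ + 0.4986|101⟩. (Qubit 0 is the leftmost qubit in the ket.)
-0.3766|001⟩ + 0.7808|100⟩ + 0.4986|110⟩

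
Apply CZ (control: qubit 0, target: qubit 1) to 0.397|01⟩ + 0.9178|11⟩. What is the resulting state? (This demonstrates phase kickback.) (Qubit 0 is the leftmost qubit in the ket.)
0.397|01⟩ - 0.9178|11⟩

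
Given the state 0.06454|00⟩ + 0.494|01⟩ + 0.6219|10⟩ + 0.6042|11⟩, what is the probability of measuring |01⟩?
0.244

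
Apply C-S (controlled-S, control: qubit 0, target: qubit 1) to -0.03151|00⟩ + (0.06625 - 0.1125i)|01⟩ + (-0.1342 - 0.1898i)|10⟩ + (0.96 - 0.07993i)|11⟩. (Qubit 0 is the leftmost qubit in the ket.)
-0.03151|00⟩ + (0.06625 - 0.1125i)|01⟩ + (-0.1342 - 0.1898i)|10⟩ + (0.07993 + 0.96i)|11⟩

C-S leaves the control-|0⟩ kets |00⟩, |01⟩ unchanged and applies S to qubit 1 on the control-|1⟩ pair (|10⟩, |11⟩).
S = [[1, 0], [0, i]].
With a = amp(|10⟩) = (-0.1342 - 0.1898i) and b = amp(|11⟩) = (0.96 - 0.07993i):
new amp(|10⟩) = (1)·a = (-0.1342 - 0.1898i)
new amp(|11⟩) = (i)·b = (0.07993 + 0.96i)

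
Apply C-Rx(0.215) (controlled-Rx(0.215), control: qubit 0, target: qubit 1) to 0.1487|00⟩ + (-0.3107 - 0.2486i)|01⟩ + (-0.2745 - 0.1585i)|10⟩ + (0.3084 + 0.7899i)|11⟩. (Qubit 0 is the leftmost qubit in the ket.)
0.1487|00⟩ + (-0.3107 - 0.2486i)|01⟩ + (-0.1882 - 0.1907i)|10⟩ + (0.2896 + 0.8148i)|11⟩

C-Rx(0.215) leaves the control-|0⟩ kets |00⟩, |01⟩ unchanged and applies Rx(0.215) to qubit 1 on the control-|1⟩ pair (|10⟩, |11⟩).
Rx(0.215) = [[cos(θ/2), −i·sin(θ/2)], [−i·sin(θ/2), cos(θ/2)]]; θ = 0.215, cos(θ/2) ≈ 0.994227, sin(θ/2) ≈ 0.107293.
With a = amp(|10⟩) = (-0.2745 - 0.1585i) and b = amp(|11⟩) = (0.3084 + 0.7899i):
new amp(|10⟩) = (0.994227)·a + (-0.107293i)·b = (-0.1882 - 0.1907i)
new amp(|11⟩) = (-0.107293i)·a + (0.994227)·b = (0.2896 + 0.8148i)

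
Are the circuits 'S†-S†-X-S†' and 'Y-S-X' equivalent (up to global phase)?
No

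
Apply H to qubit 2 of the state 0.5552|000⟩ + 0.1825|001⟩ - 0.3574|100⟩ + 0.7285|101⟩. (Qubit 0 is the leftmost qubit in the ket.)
0.5216|000⟩ + 0.2635|001⟩ + 0.2624|100⟩ - 0.7678|101⟩

H on qubit 2 mixes each pair of kets that differ only in qubit 2: amplitudes (a, b) of (|…0…⟩, |…1…⟩) become ((a + b)/√2, (a − b)/√2). Kets absent from the input have amplitude 0.
(|000⟩, |001⟩): (a, b) = (0.5552, 0.1825) → (0.5216, 0.2635)
(|100⟩, |101⟩): (a, b) = (-0.3574, 0.7285) → (0.2624, -0.7678)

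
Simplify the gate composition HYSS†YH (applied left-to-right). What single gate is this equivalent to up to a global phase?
I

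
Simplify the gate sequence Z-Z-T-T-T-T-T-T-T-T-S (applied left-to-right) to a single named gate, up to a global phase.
S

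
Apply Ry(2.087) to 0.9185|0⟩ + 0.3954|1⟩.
0.1205|0⟩ + 0.9927|1⟩

Ry(2.087) = [[cos(θ/2), −sin(θ/2)], [sin(θ/2), cos(θ/2)]]; θ = 2.087, cos(θ/2) ≈ 0.503199, sin(θ/2) ≈ 0.864171.
With a = amp(|0⟩) = 0.9185 and b = amp(|1⟩) = 0.3954:
new amp(|0⟩) = (0.503199)·a + (-0.864171)·b = 0.1205
new amp(|1⟩) = (0.864171)·a + (0.503199)·b = 0.9927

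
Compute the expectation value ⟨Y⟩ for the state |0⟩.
0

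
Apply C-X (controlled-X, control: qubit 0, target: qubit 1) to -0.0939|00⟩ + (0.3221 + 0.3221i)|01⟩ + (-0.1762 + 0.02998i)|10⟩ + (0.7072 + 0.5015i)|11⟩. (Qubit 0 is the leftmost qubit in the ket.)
-0.0939|00⟩ + (0.3221 + 0.3221i)|01⟩ + (0.7072 + 0.5015i)|10⟩ + (-0.1762 + 0.02998i)|11⟩

C-X leaves the control-|0⟩ kets |00⟩, |01⟩ unchanged and applies X to qubit 1 on the control-|1⟩ pair (|10⟩, |11⟩).
X = [[0, 1], [1, 0]].
With a = amp(|10⟩) = (-0.1762 + 0.02998i) and b = amp(|11⟩) = (0.7072 + 0.5015i):
new amp(|10⟩) = (1)·b = (0.7072 + 0.5015i)
new amp(|11⟩) = (1)·a = (-0.1762 + 0.02998i)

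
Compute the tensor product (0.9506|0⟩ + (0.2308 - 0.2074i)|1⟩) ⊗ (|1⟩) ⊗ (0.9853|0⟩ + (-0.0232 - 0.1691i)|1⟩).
0.9366|010⟩ + (-0.02205 - 0.1607i)|011⟩ + (0.2274 - 0.2044i)|110⟩ + (-0.04043 - 0.03422i)|111⟩

amp(|b₁b₂…⟩) = product of the factor amplitudes for bits b₁, b₂, …; only kets whose every factor amplitude is nonzero survive.
|010⟩: (0.9506)(1)(0.9853) = 0.9366
|011⟩: (0.9506)(1)(-0.0232 - 0.1691i) = (-0.02205 - 0.1607i)
|110⟩: (0.2308 - 0.2074i)(1)(0.9853) = (0.2274 - 0.2044i)
|111⟩: (0.2308 - 0.2074i)(1)(-0.0232 - 0.1691i) = (-0.04043 - 0.03422i)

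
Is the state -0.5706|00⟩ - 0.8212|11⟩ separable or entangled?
Entangled

Writing the state as a|00⟩ + b|01⟩ + c|10⟩ + d|11⟩, it is a product state iff ad − bc = 0.
Here (a, b, c, d) = (-0.5706, 0, 0, -0.8212): ad − bc = (-0.5706)(-0.8212) − (0)(0) = 0.4686 ≠ 0, so the state is entangled.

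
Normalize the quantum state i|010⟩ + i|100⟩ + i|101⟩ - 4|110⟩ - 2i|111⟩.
0.2085i|010⟩ + 0.2085i|100⟩ + 0.2085i|101⟩ - 0.8341|110⟩ - 0.417i|111⟩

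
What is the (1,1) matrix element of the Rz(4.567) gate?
(-0.6539 + 0.7566i)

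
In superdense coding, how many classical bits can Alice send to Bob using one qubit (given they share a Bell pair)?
2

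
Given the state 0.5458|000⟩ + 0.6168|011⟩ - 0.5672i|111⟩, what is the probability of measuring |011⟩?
0.3804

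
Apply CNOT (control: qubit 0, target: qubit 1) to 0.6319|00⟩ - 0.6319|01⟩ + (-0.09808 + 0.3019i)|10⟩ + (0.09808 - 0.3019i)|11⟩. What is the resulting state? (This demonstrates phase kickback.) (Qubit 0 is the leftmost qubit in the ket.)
0.6319|00⟩ - 0.6319|01⟩ + (0.09808 - 0.3019i)|10⟩ + (-0.09808 + 0.3019i)|11⟩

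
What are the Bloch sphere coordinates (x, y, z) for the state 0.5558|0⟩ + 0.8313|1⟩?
(0.9241, 0, -0.3821)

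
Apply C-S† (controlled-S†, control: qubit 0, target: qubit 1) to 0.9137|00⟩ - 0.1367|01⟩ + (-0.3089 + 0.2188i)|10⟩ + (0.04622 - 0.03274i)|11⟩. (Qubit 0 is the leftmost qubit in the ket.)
0.9137|00⟩ - 0.1367|01⟩ + (-0.3089 + 0.2188i)|10⟩ + (-0.03274 - 0.04622i)|11⟩

C-S† leaves the control-|0⟩ kets |00⟩, |01⟩ unchanged and applies S† to qubit 1 on the control-|1⟩ pair (|10⟩, |11⟩).
S† = [[1, 0], [0, -i]].
With a = amp(|10⟩) = (-0.3089 + 0.2188i) and b = amp(|11⟩) = (0.04622 - 0.03274i):
new amp(|10⟩) = (1)·a = (-0.3089 + 0.2188i)
new amp(|11⟩) = (-i)·b = (-0.03274 - 0.04622i)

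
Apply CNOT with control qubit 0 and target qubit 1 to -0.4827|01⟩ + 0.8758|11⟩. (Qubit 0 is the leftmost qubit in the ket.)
-0.4827|01⟩ + 0.8758|10⟩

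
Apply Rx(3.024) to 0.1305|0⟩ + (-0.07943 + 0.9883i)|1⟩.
(0.9943 + 0.07929i)|0⟩ + (-0.004668 - 0.0722i)|1⟩

Rx(3.024) = [[cos(θ/2), −i·sin(θ/2)], [−i·sin(θ/2), cos(θ/2)]]; θ = 3.024, cos(θ/2) ≈ 0.0587625, sin(θ/2) ≈ 0.998272.
With a = amp(|0⟩) = 0.1305 and b = amp(|1⟩) = (-0.07943 + 0.9883i):
new amp(|0⟩) = (0.0587625)·a + (-0.998272i)·b = (0.9943 + 0.07929i)
new amp(|1⟩) = (-0.998272i)·a + (0.0587625)·b = (-0.004668 - 0.0722i)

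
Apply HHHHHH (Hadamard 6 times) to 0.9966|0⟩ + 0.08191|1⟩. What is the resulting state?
0.9966|0⟩ + 0.08191|1⟩

H² = I, so an even number of Hadamards cancels: H^6 = I and the state is unchanged.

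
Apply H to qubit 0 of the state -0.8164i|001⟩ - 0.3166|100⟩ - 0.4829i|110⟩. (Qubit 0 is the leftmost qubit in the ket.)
-0.2239|000⟩ - 0.5773i|001⟩ - 0.3415i|010⟩ + 0.2239|100⟩ - 0.5773i|101⟩ + 0.3415i|110⟩

H on qubit 0 mixes each pair of kets that differ only in qubit 0: amplitudes (a, b) of (|…0…⟩, |…1…⟩) become ((a + b)/√2, (a − b)/√2). Kets absent from the input have amplitude 0.
(|000⟩, |100⟩): (a, b) = (0, -0.3166) → (-0.2239, 0.2239)
(|001⟩, |101⟩): (a, b) = (-0.8164i, 0) → (-0.5773i, -0.5773i)
(|010⟩, |110⟩): (a, b) = (0, -0.4829i) → (-0.3415i, 0.3415i)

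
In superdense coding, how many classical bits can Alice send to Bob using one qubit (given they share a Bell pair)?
2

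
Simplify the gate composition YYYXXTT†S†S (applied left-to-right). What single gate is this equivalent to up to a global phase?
Y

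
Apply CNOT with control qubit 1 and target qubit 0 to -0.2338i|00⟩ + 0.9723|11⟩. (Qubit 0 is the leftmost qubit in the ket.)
-0.2338i|00⟩ + 0.9723|01⟩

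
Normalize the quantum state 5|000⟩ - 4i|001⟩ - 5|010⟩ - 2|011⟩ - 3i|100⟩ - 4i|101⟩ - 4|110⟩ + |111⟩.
0.4725|000⟩ - (1/√7)i|001⟩ - 0.4725|010⟩ - 0.189|011⟩ - 0.2835i|100⟩ - (1/√7)i|101⟩ - 1/√7|110⟩ + 0.09449|111⟩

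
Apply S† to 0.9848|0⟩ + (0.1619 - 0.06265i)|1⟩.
0.9848|0⟩ + (-0.06265 - 0.1619i)|1⟩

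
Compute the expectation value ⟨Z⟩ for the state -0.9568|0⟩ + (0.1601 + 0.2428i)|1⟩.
0.8309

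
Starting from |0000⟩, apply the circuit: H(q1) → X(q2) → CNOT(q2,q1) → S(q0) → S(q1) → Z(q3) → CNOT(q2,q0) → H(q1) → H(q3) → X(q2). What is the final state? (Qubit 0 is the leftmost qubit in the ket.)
(1/√8 + (1/√8)i)|1000⟩ + (1/√8 + (1/√8)i)|1001⟩ + (1/√8 - (1/√8)i)|1100⟩ + (1/√8 - (1/√8)i)|1101⟩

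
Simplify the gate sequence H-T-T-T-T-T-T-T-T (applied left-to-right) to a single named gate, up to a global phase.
H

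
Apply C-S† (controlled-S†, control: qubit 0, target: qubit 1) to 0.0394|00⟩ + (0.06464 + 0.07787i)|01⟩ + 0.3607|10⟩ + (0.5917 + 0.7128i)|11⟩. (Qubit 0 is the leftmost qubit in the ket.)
0.0394|00⟩ + (0.06464 + 0.07787i)|01⟩ + 0.3607|10⟩ + (0.7128 - 0.5917i)|11⟩

C-S† leaves the control-|0⟩ kets |00⟩, |01⟩ unchanged and applies S† to qubit 1 on the control-|1⟩ pair (|10⟩, |11⟩).
S† = [[1, 0], [0, -i]].
With a = amp(|10⟩) = 0.3607 and b = amp(|11⟩) = (0.5917 + 0.7128i):
new amp(|10⟩) = (1)·a = 0.3607
new amp(|11⟩) = (-i)·b = (0.7128 - 0.5917i)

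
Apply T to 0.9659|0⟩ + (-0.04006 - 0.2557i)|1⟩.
0.9659|0⟩ + (0.1525 - 0.2091i)|1⟩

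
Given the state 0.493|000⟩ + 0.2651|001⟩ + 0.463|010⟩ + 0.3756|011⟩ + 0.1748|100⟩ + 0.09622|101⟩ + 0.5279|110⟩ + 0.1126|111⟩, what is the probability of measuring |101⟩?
0.009258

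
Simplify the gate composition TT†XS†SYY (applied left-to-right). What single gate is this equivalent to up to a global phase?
X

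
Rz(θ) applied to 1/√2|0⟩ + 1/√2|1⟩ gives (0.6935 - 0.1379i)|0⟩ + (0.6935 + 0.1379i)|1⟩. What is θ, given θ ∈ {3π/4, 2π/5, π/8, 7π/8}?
π/8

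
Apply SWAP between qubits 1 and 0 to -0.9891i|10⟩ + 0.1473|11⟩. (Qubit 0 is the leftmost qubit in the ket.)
-0.9891i|01⟩ + 0.1473|11⟩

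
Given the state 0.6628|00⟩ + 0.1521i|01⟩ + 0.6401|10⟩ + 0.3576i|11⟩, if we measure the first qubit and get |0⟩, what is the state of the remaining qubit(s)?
0.9747|0⟩ + 0.2237i|1⟩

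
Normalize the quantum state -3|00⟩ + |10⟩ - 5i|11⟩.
-0.5071|00⟩ + 0.169|10⟩ - 0.8452i|11⟩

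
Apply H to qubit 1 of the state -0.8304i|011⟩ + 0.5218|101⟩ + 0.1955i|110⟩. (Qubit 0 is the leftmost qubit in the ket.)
-0.5872i|001⟩ + 0.5872i|011⟩ + 0.1382i|100⟩ + 0.369|101⟩ - 0.1382i|110⟩ + 0.369|111⟩

H on qubit 1 mixes each pair of kets that differ only in qubit 1: amplitudes (a, b) of (|…0…⟩, |…1…⟩) become ((a + b)/√2, (a − b)/√2). Kets absent from the input have amplitude 0.
(|001⟩, |011⟩): (a, b) = (0, -0.8304i) → (-0.5872i, 0.5872i)
(|100⟩, |110⟩): (a, b) = (0, 0.1955i) → (0.1382i, -0.1382i)
(|101⟩, |111⟩): (a, b) = (0.5218, 0) → (0.369, 0.369)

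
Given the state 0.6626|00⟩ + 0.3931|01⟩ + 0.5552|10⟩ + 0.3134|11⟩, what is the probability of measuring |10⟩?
0.3082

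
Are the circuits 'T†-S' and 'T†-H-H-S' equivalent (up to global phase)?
Yes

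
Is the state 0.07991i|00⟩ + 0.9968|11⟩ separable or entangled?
Entangled

Writing the state as a|00⟩ + b|01⟩ + c|10⟩ + d|11⟩, it is a product state iff ad − bc = 0.
Here (a, b, c, d) = (0.07991i, 0, 0, 0.9968): ad − bc = (0.07991i)(0.9968) − (0)(0) = 0.07965i ≠ 0, so the state is entangled.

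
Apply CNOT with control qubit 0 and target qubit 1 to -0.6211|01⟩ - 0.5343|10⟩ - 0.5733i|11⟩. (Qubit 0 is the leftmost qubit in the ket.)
-0.6211|01⟩ - 0.5733i|10⟩ - 0.5343|11⟩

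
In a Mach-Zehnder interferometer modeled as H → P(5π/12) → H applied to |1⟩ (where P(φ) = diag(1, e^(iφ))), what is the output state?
(0.3706 - 0.483i)|0⟩ + (0.6294 + 0.483i)|1⟩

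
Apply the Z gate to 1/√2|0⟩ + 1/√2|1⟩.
1/√2|0⟩ - 1/√2|1⟩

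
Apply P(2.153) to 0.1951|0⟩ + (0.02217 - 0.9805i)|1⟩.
0.1951|0⟩ + (0.8068 + 0.5577i)|1⟩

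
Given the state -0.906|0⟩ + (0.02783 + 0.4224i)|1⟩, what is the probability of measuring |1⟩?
0.1792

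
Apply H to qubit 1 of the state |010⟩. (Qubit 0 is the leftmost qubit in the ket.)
1/√2|000⟩ - 1/√2|010⟩

H on qubit 1 mixes each pair of kets that differ only in qubit 1: amplitudes (a, b) of (|…0…⟩, |…1…⟩) become ((a + b)/√2, (a − b)/√2). Kets absent from the input have amplitude 0.
(|000⟩, |010⟩): (a, b) = (0, 1) → (1/√2, -1/√2)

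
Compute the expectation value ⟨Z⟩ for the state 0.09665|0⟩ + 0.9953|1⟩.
-0.9813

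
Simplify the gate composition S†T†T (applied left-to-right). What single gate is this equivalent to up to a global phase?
S†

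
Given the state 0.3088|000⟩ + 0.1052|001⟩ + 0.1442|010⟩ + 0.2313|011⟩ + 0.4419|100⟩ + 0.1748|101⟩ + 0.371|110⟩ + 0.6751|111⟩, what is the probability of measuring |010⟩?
0.02079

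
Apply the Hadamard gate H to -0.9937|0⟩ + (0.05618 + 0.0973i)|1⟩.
(-0.6629 + 0.0688i)|0⟩ + (-0.7424 - 0.0688i)|1⟩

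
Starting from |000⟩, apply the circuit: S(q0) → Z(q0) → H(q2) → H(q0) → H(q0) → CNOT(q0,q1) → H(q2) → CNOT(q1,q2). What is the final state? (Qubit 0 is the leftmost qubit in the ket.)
|000⟩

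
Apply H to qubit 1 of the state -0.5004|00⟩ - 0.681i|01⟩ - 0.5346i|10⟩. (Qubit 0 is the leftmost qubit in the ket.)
(-0.3538 - 0.4815i)|00⟩ + (-0.3538 + 0.4815i)|01⟩ - 0.378i|10⟩ - 0.378i|11⟩

H on qubit 1 mixes each pair of kets that differ only in qubit 1: amplitudes (a, b) of (|…0…⟩, |…1…⟩) become ((a + b)/√2, (a − b)/√2). Kets absent from the input have amplitude 0.
(|00⟩, |01⟩): (a, b) = (-0.5004, -0.681i) → ((-0.3538 - 0.4815i), (-0.3538 + 0.4815i))
(|10⟩, |11⟩): (a, b) = (-0.5346i, 0) → (-0.378i, -0.378i)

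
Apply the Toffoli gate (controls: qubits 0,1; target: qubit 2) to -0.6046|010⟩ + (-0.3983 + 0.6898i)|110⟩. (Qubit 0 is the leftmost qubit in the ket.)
-0.6046|010⟩ + (-0.3983 + 0.6898i)|111⟩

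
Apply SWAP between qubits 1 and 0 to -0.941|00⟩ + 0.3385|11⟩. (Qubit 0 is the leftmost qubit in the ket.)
-0.941|00⟩ + 0.3385|11⟩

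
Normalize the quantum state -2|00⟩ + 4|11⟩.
-1/√5|00⟩ + 0.8944|11⟩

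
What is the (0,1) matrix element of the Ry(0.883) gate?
-0.4273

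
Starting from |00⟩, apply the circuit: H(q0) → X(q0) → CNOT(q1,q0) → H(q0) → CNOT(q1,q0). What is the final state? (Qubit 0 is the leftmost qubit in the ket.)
|00⟩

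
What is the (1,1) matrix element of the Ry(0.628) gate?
0.9511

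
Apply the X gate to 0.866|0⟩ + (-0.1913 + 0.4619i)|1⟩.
(-0.1913 + 0.4619i)|0⟩ + 0.866|1⟩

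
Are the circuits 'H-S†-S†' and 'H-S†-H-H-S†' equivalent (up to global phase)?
Yes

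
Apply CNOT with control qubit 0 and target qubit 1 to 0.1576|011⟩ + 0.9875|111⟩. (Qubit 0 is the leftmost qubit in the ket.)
0.1576|011⟩ + 0.9875|101⟩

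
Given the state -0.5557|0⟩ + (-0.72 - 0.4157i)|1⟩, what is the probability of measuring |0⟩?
0.3088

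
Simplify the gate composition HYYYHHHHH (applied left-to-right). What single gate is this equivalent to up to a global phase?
Y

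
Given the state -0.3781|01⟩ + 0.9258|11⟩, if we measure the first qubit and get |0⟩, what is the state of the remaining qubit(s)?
-|1⟩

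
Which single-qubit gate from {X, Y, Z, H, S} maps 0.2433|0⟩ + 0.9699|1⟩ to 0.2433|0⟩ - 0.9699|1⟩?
Z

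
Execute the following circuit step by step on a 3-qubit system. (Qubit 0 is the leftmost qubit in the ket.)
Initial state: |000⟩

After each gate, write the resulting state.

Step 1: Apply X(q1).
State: |010⟩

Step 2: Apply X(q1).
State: |000⟩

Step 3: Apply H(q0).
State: 1/√2|000⟩ + 1/√2|100⟩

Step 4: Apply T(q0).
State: 1/√2|000⟩ + (1/2 + (1/2)i)|100⟩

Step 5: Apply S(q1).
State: 1/√2|000⟩ + (1/2 + (1/2)i)|100⟩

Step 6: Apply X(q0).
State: (1/2 + (1/2)i)|000⟩ + 1/√2|100⟩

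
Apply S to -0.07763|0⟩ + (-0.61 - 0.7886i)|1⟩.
-0.07763|0⟩ + (0.7886 - 0.61i)|1⟩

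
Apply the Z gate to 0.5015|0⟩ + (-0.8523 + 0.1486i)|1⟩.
0.5015|0⟩ + (0.8523 - 0.1486i)|1⟩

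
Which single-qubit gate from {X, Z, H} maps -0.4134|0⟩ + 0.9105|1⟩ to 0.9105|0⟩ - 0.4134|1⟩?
X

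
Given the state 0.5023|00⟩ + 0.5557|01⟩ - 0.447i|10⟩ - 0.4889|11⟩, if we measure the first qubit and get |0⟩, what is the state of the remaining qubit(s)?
0.6706|0⟩ + 0.7419|1⟩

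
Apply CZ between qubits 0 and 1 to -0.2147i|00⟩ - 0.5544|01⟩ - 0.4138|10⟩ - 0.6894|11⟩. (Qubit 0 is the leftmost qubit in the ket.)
-0.2147i|00⟩ - 0.5544|01⟩ - 0.4138|10⟩ + 0.6894|11⟩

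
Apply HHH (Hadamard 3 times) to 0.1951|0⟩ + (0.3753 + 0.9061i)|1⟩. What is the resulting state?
(0.4033 + 0.6407i)|0⟩ + (-0.1274 - 0.6407i)|1⟩

H² = I, so H^3 = H: a single Hadamard. With (a, b) = (0.1951, (0.3753 + 0.9061i)), H gives ((a + b)/√2, (a − b)/√2) = ((0.4033 + 0.6407i), (-0.1274 - 0.6407i)).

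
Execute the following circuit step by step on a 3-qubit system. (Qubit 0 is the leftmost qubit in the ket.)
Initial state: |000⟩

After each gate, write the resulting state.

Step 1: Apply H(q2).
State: 1/√2|000⟩ + 1/√2|001⟩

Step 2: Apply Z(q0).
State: 1/√2|000⟩ + 1/√2|001⟩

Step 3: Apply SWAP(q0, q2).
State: 1/√2|000⟩ + 1/√2|100⟩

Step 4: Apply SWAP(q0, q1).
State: 1/√2|000⟩ + 1/√2|010⟩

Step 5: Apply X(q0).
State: 1/√2|100⟩ + 1/√2|110⟩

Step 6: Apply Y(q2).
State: (1/√2)i|101⟩ + (1/√2)i|111⟩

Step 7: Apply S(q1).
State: (1/√2)i|101⟩ - 1/√2|111⟩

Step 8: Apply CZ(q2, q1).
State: (1/√2)i|101⟩ + 1/√2|111⟩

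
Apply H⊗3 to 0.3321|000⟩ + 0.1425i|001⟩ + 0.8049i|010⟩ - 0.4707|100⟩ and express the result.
(-0.049 + 0.335i)|000⟩ + (-0.049 + 0.2342i)|001⟩ + (-0.049 - 0.2342i)|010⟩ + (-0.049 - 0.335i)|011⟩ + (0.2838 + 0.335i)|100⟩ + (0.2838 + 0.2342i)|101⟩ + (0.2838 - 0.2342i)|110⟩ + (0.2838 - 0.335i)|111⟩

H⊗3 gives amp(|y⟩) = (1/2√2) Σ_x (−1)^(x·y) amp(|x⟩), where x·y is the number of positions in which both x and y have a 1.
|000⟩: (0.3321 + 0.1425i + 0.8049i - 0.4707)/(2√2) = (-0.049 + 0.335i)
|001⟩: (0.3321 - 0.1425i + 0.8049i - 0.4707)/(2√2) = (-0.049 + 0.2342i)
|010⟩: (0.3321 + 0.1425i - 0.8049i - 0.4707)/(2√2) = (-0.049 - 0.2342i)
|011⟩: (0.3321 - 0.1425i - 0.8049i - 0.4707)/(2√2) = (-0.049 - 0.335i)
|100⟩: (0.3321 + 0.1425i + 0.8049i + 0.4707)/(2√2) = (0.2838 + 0.335i)
|101⟩: (0.3321 - 0.1425i + 0.8049i + 0.4707)/(2√2) = (0.2838 + 0.2342i)
|110⟩: (0.3321 + 0.1425i - 0.8049i + 0.4707)/(2√2) = (0.2838 - 0.2342i)
|111⟩: (0.3321 - 0.1425i - 0.8049i + 0.4707)/(2√2) = (0.2838 - 0.335i)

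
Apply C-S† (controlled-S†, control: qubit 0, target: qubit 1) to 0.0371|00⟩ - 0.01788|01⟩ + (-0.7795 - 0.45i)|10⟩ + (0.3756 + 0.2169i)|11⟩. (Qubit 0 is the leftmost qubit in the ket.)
0.0371|00⟩ - 0.01788|01⟩ + (-0.7795 - 0.45i)|10⟩ + (0.2169 - 0.3756i)|11⟩

C-S† leaves the control-|0⟩ kets |00⟩, |01⟩ unchanged and applies S† to qubit 1 on the control-|1⟩ pair (|10⟩, |11⟩).
S† = [[1, 0], [0, -i]].
With a = amp(|10⟩) = (-0.7795 - 0.45i) and b = amp(|11⟩) = (0.3756 + 0.2169i):
new amp(|10⟩) = (1)·a = (-0.7795 - 0.45i)
new amp(|11⟩) = (-i)·b = (0.2169 - 0.3756i)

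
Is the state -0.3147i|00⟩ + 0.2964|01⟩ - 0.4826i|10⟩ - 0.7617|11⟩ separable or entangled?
Entangled

Writing the state as a|00⟩ + b|01⟩ + c|10⟩ + d|11⟩, it is a product state iff ad − bc = 0.
Here (a, b, c, d) = (-0.3147i, 0.2964, -0.4826i, -0.7617): ad − bc = (-0.3147i)(-0.7617) − (0.2964)(-0.4826i) = 0.3827i ≠ 0, so the state is entangled.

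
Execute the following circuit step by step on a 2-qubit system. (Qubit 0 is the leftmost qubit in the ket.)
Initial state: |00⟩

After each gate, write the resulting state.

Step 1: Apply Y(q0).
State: i|10⟩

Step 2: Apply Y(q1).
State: -|11⟩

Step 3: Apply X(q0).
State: -|01⟩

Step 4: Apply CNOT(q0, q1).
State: -|01⟩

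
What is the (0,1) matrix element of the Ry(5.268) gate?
-0.4861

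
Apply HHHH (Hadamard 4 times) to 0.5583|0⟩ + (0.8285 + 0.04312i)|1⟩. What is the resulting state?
0.5583|0⟩ + (0.8285 + 0.04312i)|1⟩

H² = I, so an even number of Hadamards cancels: H^4 = I and the state is unchanged.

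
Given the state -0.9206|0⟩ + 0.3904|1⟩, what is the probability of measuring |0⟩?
0.8475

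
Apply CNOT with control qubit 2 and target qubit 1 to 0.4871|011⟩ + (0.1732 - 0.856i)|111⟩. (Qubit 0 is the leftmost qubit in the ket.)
0.4871|001⟩ + (0.1732 - 0.856i)|101⟩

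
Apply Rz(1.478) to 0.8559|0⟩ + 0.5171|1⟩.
(0.6326 - 0.5765i)|0⟩ + (0.3822 + 0.3483i)|1⟩

Rz(1.478) = [[e^(−iθ/2), 0], [0, e^(iθ/2)]] with e^(±iθ/2) = cos(θ/2) ± i·sin(θ/2); θ = 1.478, cos(θ/2) ≈ 0.739142, sin(θ/2) ≈ 0.673549.
With a = amp(|0⟩) = 0.8559 and b = amp(|1⟩) = 0.5171:
new amp(|0⟩) = (0.739142 - 0.673549i)·a = (0.6326 - 0.5765i)
new amp(|1⟩) = (0.739142 + 0.673549i)·b = (0.3822 + 0.3483i)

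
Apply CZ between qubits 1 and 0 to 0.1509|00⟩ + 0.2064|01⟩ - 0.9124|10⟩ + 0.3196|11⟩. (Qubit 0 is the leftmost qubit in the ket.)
0.1509|00⟩ + 0.2064|01⟩ - 0.9124|10⟩ - 0.3196|11⟩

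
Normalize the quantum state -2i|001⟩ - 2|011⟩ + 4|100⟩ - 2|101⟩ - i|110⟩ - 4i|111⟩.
-0.2981i|001⟩ - 0.2981|011⟩ + 0.5963|100⟩ - 0.2981|101⟩ - 0.1491i|110⟩ - 0.5963i|111⟩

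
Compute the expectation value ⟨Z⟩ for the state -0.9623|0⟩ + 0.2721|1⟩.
0.852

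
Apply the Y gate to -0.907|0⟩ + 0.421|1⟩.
-0.421i|0⟩ - 0.907i|1⟩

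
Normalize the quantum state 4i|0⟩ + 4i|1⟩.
(1/√2)i|0⟩ + (1/√2)i|1⟩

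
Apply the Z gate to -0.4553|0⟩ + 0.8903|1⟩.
-0.4553|0⟩ - 0.8903|1⟩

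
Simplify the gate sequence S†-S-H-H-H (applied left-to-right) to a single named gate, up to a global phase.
H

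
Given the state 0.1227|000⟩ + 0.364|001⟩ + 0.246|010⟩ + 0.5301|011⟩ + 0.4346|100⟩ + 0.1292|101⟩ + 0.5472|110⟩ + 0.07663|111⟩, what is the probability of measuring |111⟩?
0.005872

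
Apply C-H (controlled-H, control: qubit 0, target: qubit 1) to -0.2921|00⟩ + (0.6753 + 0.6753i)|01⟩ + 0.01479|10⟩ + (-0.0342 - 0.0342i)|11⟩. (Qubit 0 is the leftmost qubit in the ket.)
-0.2921|00⟩ + (0.6753 + 0.6753i)|01⟩ + (-0.01372 - 0.02418i)|10⟩ + (0.03464 + 0.02418i)|11⟩

C-H leaves the control-|0⟩ kets |00⟩, |01⟩ unchanged and applies H to qubit 1 on the control-|1⟩ pair (|10⟩, |11⟩).
H = [[1/√2, 1/√2], [1/√2, -1/√2]].
With a = amp(|10⟩) = 0.01479 and b = amp(|11⟩) = (-0.0342 - 0.0342i):
new amp(|10⟩) = (1/√2)·a + (1/√2)·b = (-0.01372 - 0.02418i)
new amp(|11⟩) = (1/√2)·a + (-1/√2)·b = (0.03464 + 0.02418i)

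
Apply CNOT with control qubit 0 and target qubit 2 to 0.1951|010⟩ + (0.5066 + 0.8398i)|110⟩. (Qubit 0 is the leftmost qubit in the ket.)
0.1951|010⟩ + (0.5066 + 0.8398i)|111⟩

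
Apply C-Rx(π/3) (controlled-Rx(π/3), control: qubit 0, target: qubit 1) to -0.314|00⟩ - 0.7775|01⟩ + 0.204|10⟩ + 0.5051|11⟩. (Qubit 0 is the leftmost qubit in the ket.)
-0.314|00⟩ - 0.7775|01⟩ + (0.1767 - 0.2526i)|10⟩ + (0.4374 - 0.102i)|11⟩

C-Rx(π/3) leaves the control-|0⟩ kets |00⟩, |01⟩ unchanged and applies Rx(π/3) to qubit 1 on the control-|1⟩ pair (|10⟩, |11⟩).
Rx(π/3) = [[cos(θ/2), −i·sin(θ/2)], [−i·sin(θ/2), cos(θ/2)]]; θ = π/3, cos(θ/2) ≈ 0.866025, sin(θ/2) ≈ 0.5.
With a = amp(|10⟩) = 0.204 and b = amp(|11⟩) = 0.5051:
new amp(|10⟩) = (0.866025)·a + (-0.5i)·b = (0.1767 - 0.2526i)
new amp(|11⟩) = (-0.5i)·a + (0.866025)·b = (0.4374 - 0.102i)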